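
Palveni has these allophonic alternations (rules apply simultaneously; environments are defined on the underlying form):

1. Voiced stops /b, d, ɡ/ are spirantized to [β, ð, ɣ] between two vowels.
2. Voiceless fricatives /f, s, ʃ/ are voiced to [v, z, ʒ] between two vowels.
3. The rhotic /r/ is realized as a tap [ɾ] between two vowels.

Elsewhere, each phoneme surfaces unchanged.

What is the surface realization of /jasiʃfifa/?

[jaziʃfiva]

/s/ meets the environment for rule 2 (between two vowels) → [z].
/ʃ/ (between /i/ and /f/) is in the target of rule 2 but the environment (between two vowels) is not met → [ʃ].
/f/ (between /ʃ/ and /i/): rule 2 targets it, but not between two vowels → unchanged [f].
Rule 2 applies to /f/ (between /i/ and /a/: between two vowels) → [v].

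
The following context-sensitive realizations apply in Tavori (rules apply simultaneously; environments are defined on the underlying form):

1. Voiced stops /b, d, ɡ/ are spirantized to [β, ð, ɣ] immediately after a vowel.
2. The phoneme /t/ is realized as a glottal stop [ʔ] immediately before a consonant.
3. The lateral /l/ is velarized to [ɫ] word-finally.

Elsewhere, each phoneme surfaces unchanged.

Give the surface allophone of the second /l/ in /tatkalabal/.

/l/ (word-final) occurs word-finally → [ɫ] by rule 3.

[ɫ]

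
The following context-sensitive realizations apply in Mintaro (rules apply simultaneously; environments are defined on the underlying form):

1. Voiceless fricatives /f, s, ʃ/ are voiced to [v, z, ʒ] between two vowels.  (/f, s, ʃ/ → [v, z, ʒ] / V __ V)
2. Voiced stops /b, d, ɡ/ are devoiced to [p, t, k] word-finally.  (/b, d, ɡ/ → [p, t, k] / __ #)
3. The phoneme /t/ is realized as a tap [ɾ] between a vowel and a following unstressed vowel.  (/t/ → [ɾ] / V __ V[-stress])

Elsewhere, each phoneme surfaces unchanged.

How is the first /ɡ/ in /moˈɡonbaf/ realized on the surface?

/ɡ/ (between /o/ and /o/) is in the target of rule 2 but the environment (word-finally) is not met → [ɡ].

[ɡ]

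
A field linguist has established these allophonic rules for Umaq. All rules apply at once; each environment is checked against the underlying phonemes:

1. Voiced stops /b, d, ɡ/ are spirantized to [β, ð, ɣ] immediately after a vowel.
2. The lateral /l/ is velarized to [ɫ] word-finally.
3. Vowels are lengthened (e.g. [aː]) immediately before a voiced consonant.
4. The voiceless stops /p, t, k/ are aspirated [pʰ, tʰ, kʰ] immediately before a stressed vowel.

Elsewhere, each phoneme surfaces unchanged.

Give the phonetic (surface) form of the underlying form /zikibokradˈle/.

/i/ (between /z/ and /k/) fails the environment for rule 3, so it stays [i].
/k/ (between /i/ and /i/) is in the target of rule 4 but the environment (immediately before a stressed vowel) is not met → [k].
/i/ meets the environment for rule 3 (before a voiced consonant) → [iː].
/b/ (between /i/ and /o/) occurs immediately after a vowel → [β] by rule 1.
/o/ (between /b/ and /k/) is in the target of rule 3 but the environment (before a voiced consonant) is not met → [o].
/k/ (between /o/ and /r/): rule 4 targets it, but not immediately before a stressed vowel → unchanged [k].
/a/ meets the environment for rule 3 (before a voiced consonant) → [aː].
/d/ — between /a/ and /l/, immediately after a vowel — surfaces as [ð] (rule 1).
/l/ — between /d/ and /e/; rule 2 does not apply here → [l].
/e/ (word-final) is in the target of rule 3 but the environment (before a voiced consonant) is not met → [e].

[zikiːβokraːðˈle]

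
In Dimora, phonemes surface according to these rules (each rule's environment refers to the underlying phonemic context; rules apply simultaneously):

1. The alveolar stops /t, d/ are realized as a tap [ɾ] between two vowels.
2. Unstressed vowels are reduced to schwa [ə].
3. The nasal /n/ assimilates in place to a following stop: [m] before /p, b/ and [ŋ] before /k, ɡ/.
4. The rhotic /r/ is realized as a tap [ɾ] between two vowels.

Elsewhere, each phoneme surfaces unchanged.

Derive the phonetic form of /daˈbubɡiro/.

/d/ (word-initial): rule 1 targets it, but not between two vowels → unchanged [d].
/a/ (between /d/ and /b/) occurs in an unstressed syllable → [ə] by rule 2.
/b/ (between /a/ and /u/) is unaffected → [b].
/u/ (between /b/ and /b/) fails the environment for rule 2, so it stays [u].
/b/ — not in any rule's target class → [b].
/ɡ/ (between /b/ and /i/) is unaffected → [ɡ].
/i/ — between /ɡ/ and /r/, in an unstressed syllable — surfaces as [ə] (rule 2).
/r/ (between /i/ and /o/): between two vowels, so rule 4 applies → [ɾ].
/o/ meets the environment for rule 2 (in an unstressed syllable) → [ə].

[dəˈbubɡəɾə]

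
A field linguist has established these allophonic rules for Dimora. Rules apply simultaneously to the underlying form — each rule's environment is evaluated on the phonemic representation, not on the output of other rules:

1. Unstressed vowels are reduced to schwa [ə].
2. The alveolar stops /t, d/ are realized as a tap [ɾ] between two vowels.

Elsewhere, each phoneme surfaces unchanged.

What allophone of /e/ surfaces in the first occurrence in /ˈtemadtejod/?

[e]

/e/ (between /t/ and /m/): rule 1 targets it, but not in an unstressed syllable → unchanged [e].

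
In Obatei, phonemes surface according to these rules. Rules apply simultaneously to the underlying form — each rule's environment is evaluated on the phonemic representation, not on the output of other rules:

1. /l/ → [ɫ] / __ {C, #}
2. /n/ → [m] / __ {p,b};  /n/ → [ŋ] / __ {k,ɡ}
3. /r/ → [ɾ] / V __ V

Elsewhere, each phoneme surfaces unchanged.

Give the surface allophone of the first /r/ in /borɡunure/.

[r]

/r/ (between /o/ and /ɡ/) fails the environment for rule 3, so it stays [r].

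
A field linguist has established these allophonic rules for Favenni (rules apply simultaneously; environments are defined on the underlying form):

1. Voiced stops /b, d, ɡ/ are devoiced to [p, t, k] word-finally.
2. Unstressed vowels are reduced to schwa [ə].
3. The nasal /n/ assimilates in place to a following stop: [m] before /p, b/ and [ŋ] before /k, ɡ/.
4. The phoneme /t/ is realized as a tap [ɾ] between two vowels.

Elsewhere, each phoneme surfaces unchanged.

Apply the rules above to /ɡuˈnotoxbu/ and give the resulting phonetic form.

[ɡəˈnoɾəxbə]

/ɡ/ (word-initial) fails the environment for rule 1, so it stays [ɡ].
Rule 2 applies to /u/ (between /ɡ/ and /n/: in an unstressed syllable) → [ə].
/n/ (between /u/ and /o/) is in the target of rule 3 but the environment (before a labial or velar stop) is not met → [n].
/o/ (between /n/ and /t/): rule 2 targets it, but not in an unstressed syllable → unchanged [o].
Rule 4 applies to /t/ (between /o/ and /o/: between two vowels) → [ɾ].
/o/ meets the environment for rule 2 (in an unstressed syllable) → [ə].
/b/ — between /x/ and /u/; rule 1 does not apply here → [b].
/u/ — word-final, in an unstressed syllable — surfaces as [ə] (rule 2).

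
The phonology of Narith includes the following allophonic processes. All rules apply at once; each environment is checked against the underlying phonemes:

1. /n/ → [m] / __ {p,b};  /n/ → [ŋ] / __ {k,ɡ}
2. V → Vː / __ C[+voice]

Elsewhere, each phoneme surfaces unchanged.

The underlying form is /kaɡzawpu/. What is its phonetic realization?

[kaːɡzaːwpu]

/k/ stays [k].
/a/ meets the environment for rule 2 (before a voiced consonant) → [aː].
/ɡ/ (between /a/ and /z/): no rule targets it → [ɡ].
/z/ (between /ɡ/ and /a/): no rule targets it → [z].
/a/ meets the environment for rule 2 (before a voiced consonant) → [aː].
/w/ (between /a/ and /p/): no rule targets it → [w].
/p/ stays [p].
/u/ (word-final) is in the target of rule 2 but the environment (before a voiced consonant) is not met → [u].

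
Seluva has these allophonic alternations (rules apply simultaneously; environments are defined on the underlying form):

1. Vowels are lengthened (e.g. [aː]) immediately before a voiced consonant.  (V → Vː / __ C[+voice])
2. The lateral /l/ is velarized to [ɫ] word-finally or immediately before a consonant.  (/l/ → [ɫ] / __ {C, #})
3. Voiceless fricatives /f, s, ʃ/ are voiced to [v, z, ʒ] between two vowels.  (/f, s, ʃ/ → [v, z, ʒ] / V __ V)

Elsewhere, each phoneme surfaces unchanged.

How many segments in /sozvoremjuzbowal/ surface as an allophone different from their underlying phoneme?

7

Segments that undergo a rule: /o/ → [oː] (rule 1); /o/ → [oː] (rule 1); /e/ → [eː] (rule 1); /u/ → [uː] (rule 1); /o/ → [oː] (rule 1); /a/ → [aː] (rule 1); /l/ → [ɫ] (rule 2).
All other segments surface unchanged.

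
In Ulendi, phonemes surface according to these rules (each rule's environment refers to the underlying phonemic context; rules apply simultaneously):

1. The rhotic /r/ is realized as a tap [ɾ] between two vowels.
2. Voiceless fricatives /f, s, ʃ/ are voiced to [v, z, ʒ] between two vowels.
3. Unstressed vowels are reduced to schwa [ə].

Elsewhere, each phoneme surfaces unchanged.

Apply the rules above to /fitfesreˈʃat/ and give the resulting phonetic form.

[fətfəsrəˈʒat]

/f/ (word-initial) fails the environment for rule 2, so it stays [f].
/i/ — between /f/ and /t/, in an unstressed syllable — surfaces as [ə] (rule 3).
/t/ stays [t].
/f/ — between /t/ and /e/; rule 2 does not apply here → [f].
/e/ (between /f/ and /s/): in an unstressed syllable, so rule 3 applies → [ə].
/s/ (between /e/ and /r/) is in the target of rule 2 but the environment (between two vowels) is not met → [s].
/r/ (between /s/ and /e/): rule 1 targets it, but not between two vowels → unchanged [r].
/e/ meets the environment for rule 3 (in an unstressed syllable) → [ə].
/ʃ/ (between /e/ and /a/) occurs between two vowels → [ʒ] by rule 2.
/a/ (between /ʃ/ and /t/) is in the target of rule 3 but the environment (in an unstressed syllable) is not met → [a].
/t/ (word-final) is unaffected → [t].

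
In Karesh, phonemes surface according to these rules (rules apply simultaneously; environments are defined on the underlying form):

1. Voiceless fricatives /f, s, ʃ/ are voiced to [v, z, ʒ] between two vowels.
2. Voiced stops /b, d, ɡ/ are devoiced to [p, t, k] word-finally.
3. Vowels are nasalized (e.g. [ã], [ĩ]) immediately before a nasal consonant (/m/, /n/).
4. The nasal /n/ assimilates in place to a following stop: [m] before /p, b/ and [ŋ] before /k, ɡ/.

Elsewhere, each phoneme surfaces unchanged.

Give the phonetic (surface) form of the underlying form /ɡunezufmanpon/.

[ɡũnezufmãmpõn]

/ɡ/ (word-initial): rule 2 targets it, but not word-finally → unchanged [ɡ].
/u/ — between /ɡ/ and /n/, before a nasal consonant — surfaces as [ũ] (rule 3).
/n/ (between /u/ and /e/): rule 4 targets it, but not before a labial or velar stop → unchanged [n].
/e/ — between /n/ and /z/; rule 3 does not apply here → [e].
/z/ (between /e/ and /u/) is unaffected → [z].
/u/ (between /z/ and /f/): rule 3 targets it, but not before a nasal consonant → unchanged [u].
/f/ — between /u/ and /m/; rule 1 does not apply here → [f].
/m/ (between /f/ and /a/): no rule targets it → [m].
/a/ — between /m/ and /n/, before a nasal consonant — surfaces as [ã] (rule 3).
/n/ meets the environment for rule 4 (before a labial or velar stop) → [m].
/p/ (between /n/ and /o/): no rule targets it → [p].
/o/ (between /p/ and /n/) occurs before a nasal consonant → [õ] by rule 3.
/n/ — word-final; rule 4 does not apply here → [n].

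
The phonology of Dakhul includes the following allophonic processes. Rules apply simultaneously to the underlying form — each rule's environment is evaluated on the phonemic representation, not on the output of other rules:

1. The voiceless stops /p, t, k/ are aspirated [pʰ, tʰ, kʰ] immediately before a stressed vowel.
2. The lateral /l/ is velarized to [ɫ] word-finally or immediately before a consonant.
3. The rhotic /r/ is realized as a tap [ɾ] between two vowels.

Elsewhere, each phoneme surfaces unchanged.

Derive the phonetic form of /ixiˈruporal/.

/r/ meets the environment for rule 3 (between two vowels) → [ɾ].
/p/ (between /u/ and /o/) fails the environment for rule 1, so it stays [p].
/r/ (between /o/ and /a/): between two vowels, so rule 3 applies → [ɾ].
/l/ — word-final, word-finally or immediately before a consonant — surfaces as [ɫ] (rule 2).

[ixiˈɾupoɾaɫ]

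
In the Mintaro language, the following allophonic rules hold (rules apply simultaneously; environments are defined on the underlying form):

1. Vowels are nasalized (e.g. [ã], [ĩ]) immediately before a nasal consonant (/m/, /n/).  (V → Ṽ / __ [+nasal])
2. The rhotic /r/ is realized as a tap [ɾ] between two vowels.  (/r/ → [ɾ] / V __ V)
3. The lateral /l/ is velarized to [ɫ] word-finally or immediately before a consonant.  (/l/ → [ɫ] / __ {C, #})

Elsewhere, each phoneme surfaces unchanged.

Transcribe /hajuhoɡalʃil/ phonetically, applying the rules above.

[hajuhoɡaɫʃiɫ]

/h/ (word-initial) is unaffected → [h].
/a/ (between /h/ and /j/) is in the target of rule 1 but the environment (before a nasal consonant) is not met → [a].
/j/ (between /a/ and /u/) is unaffected → [j].
/u/ — between /j/ and /h/; rule 1 does not apply here → [u].
/h/ (between /u/ and /o/): no rule targets it → [h].
/o/ (between /h/ and /ɡ/) fails the environment for rule 1, so it stays [o].
/ɡ/ stays [ɡ].
/a/ (between /ɡ/ and /l/) fails the environment for rule 1, so it stays [a].
/l/ (between /a/ and /ʃ/) occurs word-finally or immediately before a consonant → [ɫ] by rule 3.
/ʃ/ — not in any rule's target class → [ʃ].
/i/ (between /ʃ/ and /l/): rule 1 targets it, but not before a nasal consonant → unchanged [i].
/l/ (word-final): word-finally or immediately before a consonant, so rule 3 applies → [ɫ].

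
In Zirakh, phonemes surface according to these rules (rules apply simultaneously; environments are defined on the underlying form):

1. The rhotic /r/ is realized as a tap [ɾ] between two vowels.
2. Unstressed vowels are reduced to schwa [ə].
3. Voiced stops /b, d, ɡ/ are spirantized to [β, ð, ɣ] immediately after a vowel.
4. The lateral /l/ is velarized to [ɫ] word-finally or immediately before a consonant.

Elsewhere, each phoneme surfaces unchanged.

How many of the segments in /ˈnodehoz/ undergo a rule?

Segments that undergo a rule: /d/ → [ð] (rule 3); /e/ → [ə] (rule 2); /o/ → [ə] (rule 2).
All other segments surface unchanged.

3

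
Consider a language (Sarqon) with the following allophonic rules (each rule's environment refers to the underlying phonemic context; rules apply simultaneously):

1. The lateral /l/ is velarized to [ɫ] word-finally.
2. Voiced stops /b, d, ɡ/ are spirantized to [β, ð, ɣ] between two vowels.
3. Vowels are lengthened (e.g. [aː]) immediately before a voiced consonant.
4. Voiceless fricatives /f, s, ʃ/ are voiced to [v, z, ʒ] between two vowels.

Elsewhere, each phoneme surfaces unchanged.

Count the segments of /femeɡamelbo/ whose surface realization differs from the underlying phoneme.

5

Segments that undergo a rule: /e/ → [eː] (rule 3); /e/ → [eː] (rule 3); /ɡ/ → [ɣ] (rule 2); /a/ → [aː] (rule 3); /e/ → [eː] (rule 3).
All other segments surface unchanged.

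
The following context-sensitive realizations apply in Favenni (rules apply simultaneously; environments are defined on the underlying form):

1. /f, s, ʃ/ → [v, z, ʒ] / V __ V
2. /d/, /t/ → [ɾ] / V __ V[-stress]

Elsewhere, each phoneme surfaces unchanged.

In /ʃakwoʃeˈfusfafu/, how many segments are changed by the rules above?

Segments that undergo a rule: /ʃ/ → [ʒ] (rule 1); /f/ → [v] (rule 1); /f/ → [v] (rule 1).
All other segments surface unchanged.

3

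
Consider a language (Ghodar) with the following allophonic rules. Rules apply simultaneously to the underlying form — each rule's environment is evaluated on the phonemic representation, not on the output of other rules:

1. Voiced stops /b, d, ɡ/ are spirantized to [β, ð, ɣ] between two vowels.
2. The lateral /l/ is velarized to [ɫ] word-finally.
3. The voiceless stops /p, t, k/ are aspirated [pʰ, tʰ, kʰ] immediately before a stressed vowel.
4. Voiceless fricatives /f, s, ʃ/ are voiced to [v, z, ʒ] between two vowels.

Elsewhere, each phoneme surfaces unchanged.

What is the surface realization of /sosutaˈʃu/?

[sozutaˈʒu]

/s/ (word-initial): rule 4 targets it, but not between two vowels → unchanged [s].
/o/ — not in any rule's target class → [o].
/s/ (between /o/ and /u/) occurs between two vowels → [z] by rule 4.
/u/ — not in any rule's target class → [u].
/t/ (between /u/ and /a/) is in the target of rule 3 but the environment (immediately before a stressed vowel) is not met → [t].
/a/ (between /t/ and /ʃ/) is unaffected → [a].
/ʃ/ meets the environment for rule 4 (between two vowels) → [ʒ].
/u/ (word-final) is unaffected → [u].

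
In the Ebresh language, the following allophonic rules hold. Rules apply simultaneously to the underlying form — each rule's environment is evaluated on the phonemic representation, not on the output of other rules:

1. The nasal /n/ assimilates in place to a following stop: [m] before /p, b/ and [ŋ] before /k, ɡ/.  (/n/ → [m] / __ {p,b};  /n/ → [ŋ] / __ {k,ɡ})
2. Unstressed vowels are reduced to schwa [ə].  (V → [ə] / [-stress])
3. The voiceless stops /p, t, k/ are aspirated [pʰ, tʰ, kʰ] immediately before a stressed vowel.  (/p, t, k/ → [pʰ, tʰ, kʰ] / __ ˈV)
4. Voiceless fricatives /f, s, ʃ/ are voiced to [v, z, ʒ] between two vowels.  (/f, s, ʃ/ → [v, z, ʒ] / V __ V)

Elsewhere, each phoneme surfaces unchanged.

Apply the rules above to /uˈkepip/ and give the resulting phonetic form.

[əˈkʰepəp]

/u/ (word-initial): in an unstressed syllable, so rule 2 applies → [ə].
/k/ (between /u/ and /e/) occurs immediately before a stressed vowel → [kʰ] by rule 3.
/e/ — between /k/ and /p/; rule 2 does not apply here → [e].
/p/ (between /e/ and /i/) fails the environment for rule 3, so it stays [p].
/i/ — between /p/ and /p/, in an unstressed syllable — surfaces as [ə] (rule 2).
/p/ (word-final) fails the environment for rule 3, so it stays [p].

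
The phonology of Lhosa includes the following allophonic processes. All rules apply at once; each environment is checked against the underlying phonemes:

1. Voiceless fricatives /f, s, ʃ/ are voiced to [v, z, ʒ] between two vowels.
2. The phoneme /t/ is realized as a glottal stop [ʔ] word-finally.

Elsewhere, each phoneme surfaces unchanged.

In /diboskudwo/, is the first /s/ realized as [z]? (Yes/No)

No

/s/ — between /o/ and /k/; rule 1 does not apply here → [s].
The actual realization is [s], not [z].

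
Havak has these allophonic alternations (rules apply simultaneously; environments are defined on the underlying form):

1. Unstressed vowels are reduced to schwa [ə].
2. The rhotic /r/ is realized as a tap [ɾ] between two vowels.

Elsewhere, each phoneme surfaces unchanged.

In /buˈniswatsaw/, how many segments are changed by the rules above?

Segments that undergo a rule: /u/ → [ə] (rule 1); /a/ → [ə] (rule 1); /a/ → [ə] (rule 1).
All other segments surface unchanged.

3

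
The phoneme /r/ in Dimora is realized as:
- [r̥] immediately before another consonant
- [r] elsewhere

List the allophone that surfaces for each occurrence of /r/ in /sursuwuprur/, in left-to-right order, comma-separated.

[r̥], [r], [r]

Occurrence 1 (position 3): immediately before another consonant → [r̥].
Occurrence 2 (position 9): no conditioning environment matches → elsewhere allophone [r].
Occurrence 3 (position 11): no conditioning environment matches → elsewhere allophone [r].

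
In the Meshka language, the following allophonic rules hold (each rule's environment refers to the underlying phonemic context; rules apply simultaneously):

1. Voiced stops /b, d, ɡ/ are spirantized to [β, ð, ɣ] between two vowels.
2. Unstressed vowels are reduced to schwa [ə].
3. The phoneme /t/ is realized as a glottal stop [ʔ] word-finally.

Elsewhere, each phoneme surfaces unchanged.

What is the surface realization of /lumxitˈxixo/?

[ləmxətˈxixə]

/l/ (word-initial) is unaffected → [l].
Rule 2 applies to /u/ (between /l/ and /m/: in an unstressed syllable) → [ə].
/m/ — not in any rule's target class → [m].
/x/ (between /m/ and /i/) is unaffected → [x].
/i/ — between /x/ and /t/, in an unstressed syllable — surfaces as [ə] (rule 2).
/t/ (between /i/ and /x/) is in the target of rule 3 but the environment (word-finally) is not met → [t].
/x/ stays [x].
/i/ (between /x/ and /x/): rule 2 targets it, but not in an unstressed syllable → unchanged [i].
/x/ — not in any rule's target class → [x].
/o/ (word-final) occurs in an unstressed syllable → [ə] by rule 2.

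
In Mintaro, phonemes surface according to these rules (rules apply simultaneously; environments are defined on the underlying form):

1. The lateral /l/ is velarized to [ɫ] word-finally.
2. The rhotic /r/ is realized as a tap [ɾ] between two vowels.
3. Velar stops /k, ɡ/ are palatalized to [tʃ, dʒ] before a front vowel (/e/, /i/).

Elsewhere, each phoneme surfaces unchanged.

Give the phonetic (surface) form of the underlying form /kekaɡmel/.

/k/ (word-initial): before a front vowel, so rule 3 applies → [tʃ].
/e/ (between /k/ and /k/): no rule targets it → [e].
/k/ (between /e/ and /a/) fails the environment for rule 3, so it stays [k].
/a/ stays [a].
/ɡ/ (between /a/ and /m/): rule 3 targets it, but not before a front vowel → unchanged [ɡ].
/m/ (between /ɡ/ and /e/): no rule targets it → [m].
/e/ — not in any rule's target class → [e].
Rule 1 applies to /l/ (word-final: word-finally) → [ɫ].

[tʃekaɡmeɫ]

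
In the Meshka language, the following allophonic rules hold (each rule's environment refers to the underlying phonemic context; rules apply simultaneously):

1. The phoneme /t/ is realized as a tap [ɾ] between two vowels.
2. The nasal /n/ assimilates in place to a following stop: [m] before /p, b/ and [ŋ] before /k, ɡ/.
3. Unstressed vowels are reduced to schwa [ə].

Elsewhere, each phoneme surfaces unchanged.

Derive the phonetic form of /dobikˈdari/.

/d/ (word-initial): no rule targets it → [d].
/o/ — between /d/ and /b/, in an unstressed syllable — surfaces as [ə] (rule 3).
/b/ (between /o/ and /i/): no rule targets it → [b].
/i/ — between /b/ and /k/, in an unstressed syllable — surfaces as [ə] (rule 3).
/k/ (between /i/ and /d/) is unaffected → [k].
/d/ (between /k/ and /a/) is unaffected → [d].
/a/ (between /d/ and /r/) fails the environment for rule 3, so it stays [a].
/r/ (between /a/ and /i/): no rule targets it → [r].
/i/ meets the environment for rule 3 (in an unstressed syllable) → [ə].

[dəbəkˈdarə]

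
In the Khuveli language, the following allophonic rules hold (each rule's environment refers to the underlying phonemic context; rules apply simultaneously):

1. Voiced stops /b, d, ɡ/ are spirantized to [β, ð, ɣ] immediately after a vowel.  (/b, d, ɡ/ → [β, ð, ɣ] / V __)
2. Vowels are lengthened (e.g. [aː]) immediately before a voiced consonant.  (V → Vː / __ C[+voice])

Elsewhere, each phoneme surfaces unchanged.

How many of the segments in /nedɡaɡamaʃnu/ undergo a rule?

Segments that undergo a rule: /e/ → [eː] (rule 2); /d/ → [ð] (rule 1); /a/ → [aː] (rule 2); /ɡ/ → [ɣ] (rule 1); /a/ → [aː] (rule 2).
All other segments surface unchanged.

5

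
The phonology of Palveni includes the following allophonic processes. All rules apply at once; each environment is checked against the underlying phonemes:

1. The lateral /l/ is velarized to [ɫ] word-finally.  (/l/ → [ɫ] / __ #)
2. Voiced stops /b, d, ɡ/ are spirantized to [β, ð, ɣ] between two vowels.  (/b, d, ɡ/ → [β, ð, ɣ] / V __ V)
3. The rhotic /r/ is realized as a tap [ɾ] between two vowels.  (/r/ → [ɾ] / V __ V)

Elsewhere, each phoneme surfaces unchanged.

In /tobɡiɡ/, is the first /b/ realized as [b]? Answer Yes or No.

Yes

/b/ (between /o/ and /ɡ/) is in the target of rule 2 but the environment (between two vowels) is not met → [b].
The actual realization is [b], which matches [b].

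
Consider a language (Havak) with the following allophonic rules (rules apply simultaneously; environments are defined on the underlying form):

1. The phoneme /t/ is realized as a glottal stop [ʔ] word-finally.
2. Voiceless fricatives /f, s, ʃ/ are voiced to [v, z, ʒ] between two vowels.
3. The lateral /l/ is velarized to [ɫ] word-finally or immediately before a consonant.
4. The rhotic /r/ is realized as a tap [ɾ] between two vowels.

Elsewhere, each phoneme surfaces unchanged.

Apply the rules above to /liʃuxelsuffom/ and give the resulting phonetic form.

[liʒuxeɫsuffom]

/l/ — word-initial; rule 3 does not apply here → [l].
/ʃ/ (between /i/ and /u/): between two vowels, so rule 2 applies → [ʒ].
/l/ — between /e/ and /s/, word-finally or immediately before a consonant — surfaces as [ɫ] (rule 3).
/s/ (between /l/ and /u/) fails the environment for rule 2, so it stays [s].
/f/ — between /u/ and /f/; rule 2 does not apply here → [f].
/f/ (between /f/ and /o/) is in the target of rule 2 but the environment (between two vowels) is not met → [f].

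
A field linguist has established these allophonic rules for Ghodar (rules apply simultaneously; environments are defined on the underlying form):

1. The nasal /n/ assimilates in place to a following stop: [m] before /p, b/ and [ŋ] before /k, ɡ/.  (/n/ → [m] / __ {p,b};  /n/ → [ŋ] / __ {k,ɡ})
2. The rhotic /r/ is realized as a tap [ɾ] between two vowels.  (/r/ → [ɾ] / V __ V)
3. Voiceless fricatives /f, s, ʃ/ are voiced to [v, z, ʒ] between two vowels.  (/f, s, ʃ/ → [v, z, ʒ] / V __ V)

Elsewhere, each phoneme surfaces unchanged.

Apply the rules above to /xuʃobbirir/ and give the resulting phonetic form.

/ʃ/ (between /u/ and /o/) occurs between two vowels → [ʒ] by rule 3.
/r/ — between /i/ and /i/, between two vowels — surfaces as [ɾ] (rule 2).
/r/ (word-final): rule 2 targets it, but not between two vowels → unchanged [r].

[xuʒobbiɾir]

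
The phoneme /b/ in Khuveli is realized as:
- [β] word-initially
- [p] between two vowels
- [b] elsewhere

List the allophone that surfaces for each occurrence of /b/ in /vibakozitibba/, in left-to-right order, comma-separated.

Occurrence 1 (position 3): between two vowels → [p].
Occurrence 2 (position 11): no conditioning environment matches → elsewhere allophone [b].
Occurrence 3 (position 12): no conditioning environment matches → elsewhere allophone [b].

[p], [b], [b]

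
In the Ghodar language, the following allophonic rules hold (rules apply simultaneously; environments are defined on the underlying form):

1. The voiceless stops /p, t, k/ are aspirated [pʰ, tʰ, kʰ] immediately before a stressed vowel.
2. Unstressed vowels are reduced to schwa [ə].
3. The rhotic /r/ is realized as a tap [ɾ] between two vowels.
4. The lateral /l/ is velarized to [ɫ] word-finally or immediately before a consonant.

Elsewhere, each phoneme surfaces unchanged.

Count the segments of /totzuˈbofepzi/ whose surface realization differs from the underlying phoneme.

Segments that undergo a rule: /o/ → [ə] (rule 2); /u/ → [ə] (rule 2); /e/ → [ə] (rule 2); /i/ → [ə] (rule 2).
All other segments surface unchanged.

4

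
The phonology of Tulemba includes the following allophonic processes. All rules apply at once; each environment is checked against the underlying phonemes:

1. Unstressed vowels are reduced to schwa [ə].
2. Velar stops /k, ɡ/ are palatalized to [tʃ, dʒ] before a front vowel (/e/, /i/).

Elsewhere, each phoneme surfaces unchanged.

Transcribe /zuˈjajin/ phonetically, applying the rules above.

/z/ (word-initial): no rule targets it → [z].
/u/ — between /z/ and /j/, in an unstressed syllable — surfaces as [ə] (rule 1).
/j/ (between /u/ and /a/) is unaffected → [j].
/a/ (between /j/ and /j/) is in the target of rule 1 but the environment (in an unstressed syllable) is not met → [a].
/j/ — not in any rule's target class → [j].
/i/ (between /j/ and /n/): in an unstressed syllable, so rule 1 applies → [ə].
/n/ (word-final): no rule targets it → [n].

[zəˈjajən]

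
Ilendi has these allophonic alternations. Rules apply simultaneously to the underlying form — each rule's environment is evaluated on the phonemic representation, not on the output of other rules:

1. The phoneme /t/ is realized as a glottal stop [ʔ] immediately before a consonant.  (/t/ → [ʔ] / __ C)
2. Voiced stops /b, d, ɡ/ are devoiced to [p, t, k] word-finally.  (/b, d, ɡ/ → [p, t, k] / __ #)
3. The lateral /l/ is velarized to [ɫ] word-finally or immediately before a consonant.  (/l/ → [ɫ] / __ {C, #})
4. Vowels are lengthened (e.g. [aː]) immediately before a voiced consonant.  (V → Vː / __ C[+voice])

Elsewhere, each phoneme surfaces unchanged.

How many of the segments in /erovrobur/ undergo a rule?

4

Segments that undergo a rule: /e/ → [eː] (rule 4); /o/ → [oː] (rule 4); /o/ → [oː] (rule 4); /u/ → [uː] (rule 4).
All other segments surface unchanged.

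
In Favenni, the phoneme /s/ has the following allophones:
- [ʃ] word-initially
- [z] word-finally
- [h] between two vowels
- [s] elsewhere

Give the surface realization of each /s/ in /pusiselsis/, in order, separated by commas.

[h], [h], [s], [z]

Occurrence 1 (position 3): between two vowels → [h].
Occurrence 2 (position 5): between two vowels → [h].
Occurrence 3 (position 8): no conditioning environment matches → elsewhere allophone [s].
Occurrence 4 (position 10): word-finally → [z].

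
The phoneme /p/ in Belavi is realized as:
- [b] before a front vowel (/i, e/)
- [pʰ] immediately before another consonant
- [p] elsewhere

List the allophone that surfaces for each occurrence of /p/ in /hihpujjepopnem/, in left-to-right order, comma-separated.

Occurrence 1 (position 4): no conditioning environment matches → elsewhere allophone [p].
Occurrence 2 (position 9): no conditioning environment matches → elsewhere allophone [p].
Occurrence 3 (position 11): immediately before another consonant → [pʰ].

[p], [p], [pʰ]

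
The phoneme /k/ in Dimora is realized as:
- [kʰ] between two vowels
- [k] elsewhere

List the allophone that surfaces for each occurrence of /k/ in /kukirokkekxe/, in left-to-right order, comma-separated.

Occurrence 1 (position 1): no conditioning environment matches → elsewhere allophone [k].
Occurrence 2 (position 3): between two vowels → [kʰ].
Occurrence 3 (position 7): no conditioning environment matches → elsewhere allophone [k].
Occurrence 4 (position 8): no conditioning environment matches → elsewhere allophone [k].
Occurrence 5 (position 10): no conditioning environment matches → elsewhere allophone [k].

[k], [kʰ], [k], [k], [k]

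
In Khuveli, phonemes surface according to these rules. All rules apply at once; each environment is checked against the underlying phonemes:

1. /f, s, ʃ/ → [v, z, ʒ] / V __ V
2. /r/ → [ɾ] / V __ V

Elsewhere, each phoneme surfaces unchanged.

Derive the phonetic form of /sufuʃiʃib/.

/s/ (word-initial) is in the target of rule 1 but the environment (between two vowels) is not met → [s].
/u/ — not in any rule's target class → [u].
/f/ meets the environment for rule 1 (between two vowels) → [v].
/u/ (between /f/ and /ʃ/): no rule targets it → [u].
/ʃ/ (between /u/ and /i/): between two vowels, so rule 1 applies → [ʒ].
/i/ (between /ʃ/ and /ʃ/) is unaffected → [i].
/ʃ/ (between /i/ and /i/): between two vowels, so rule 1 applies → [ʒ].
/i/ (between /ʃ/ and /b/): no rule targets it → [i].
/b/ — not in any rule's target class → [b].

[suvuʒiʒib]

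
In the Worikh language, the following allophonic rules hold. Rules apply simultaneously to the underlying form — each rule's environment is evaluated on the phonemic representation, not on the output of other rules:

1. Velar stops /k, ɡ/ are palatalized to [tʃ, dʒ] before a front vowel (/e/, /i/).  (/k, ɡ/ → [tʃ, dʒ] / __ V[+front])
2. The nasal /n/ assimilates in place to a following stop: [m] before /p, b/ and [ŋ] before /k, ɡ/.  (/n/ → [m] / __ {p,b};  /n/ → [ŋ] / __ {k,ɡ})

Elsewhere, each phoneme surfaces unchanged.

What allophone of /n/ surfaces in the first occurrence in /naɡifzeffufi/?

/n/ (word-initial) fails the environment for rule 2, so it stays [n].

[n]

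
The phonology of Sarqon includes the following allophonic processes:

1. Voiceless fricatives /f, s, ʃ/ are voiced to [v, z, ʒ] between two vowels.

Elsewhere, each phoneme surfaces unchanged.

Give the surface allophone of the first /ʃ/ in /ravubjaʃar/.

/ʃ/ meets the environment for rule 1 (between two vowels) → [ʒ].

[ʒ]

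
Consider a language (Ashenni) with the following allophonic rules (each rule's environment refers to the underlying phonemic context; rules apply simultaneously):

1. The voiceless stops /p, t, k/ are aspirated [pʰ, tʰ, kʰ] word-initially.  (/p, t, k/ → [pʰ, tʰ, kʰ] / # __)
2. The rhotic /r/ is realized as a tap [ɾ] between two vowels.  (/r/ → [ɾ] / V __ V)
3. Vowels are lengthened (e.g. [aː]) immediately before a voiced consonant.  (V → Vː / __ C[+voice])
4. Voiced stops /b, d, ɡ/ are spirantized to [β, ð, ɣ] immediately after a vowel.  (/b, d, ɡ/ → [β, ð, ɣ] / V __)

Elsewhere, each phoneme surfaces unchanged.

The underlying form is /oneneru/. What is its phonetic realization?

[oːneːneːɾu]

Rule 3 applies to /o/ (word-initial: before a voiced consonant) → [oː].
/e/ (between /n/ and /n/) occurs before a voiced consonant → [eː] by rule 3.
/e/ — between /n/ and /r/, before a voiced consonant — surfaces as [eː] (rule 3).
/r/ (between /e/ and /u/) occurs between two vowels → [ɾ] by rule 2.
/u/ (word-final) is in the target of rule 3 but the environment (before a voiced consonant) is not met → [u].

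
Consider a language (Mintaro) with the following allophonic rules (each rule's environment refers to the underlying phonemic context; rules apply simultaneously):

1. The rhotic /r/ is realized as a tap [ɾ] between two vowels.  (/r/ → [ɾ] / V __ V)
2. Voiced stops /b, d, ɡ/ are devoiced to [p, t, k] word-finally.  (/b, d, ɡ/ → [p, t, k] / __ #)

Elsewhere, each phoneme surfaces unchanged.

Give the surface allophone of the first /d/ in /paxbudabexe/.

/d/ (between /u/ and /a/): rule 2 targets it, but not word-finally → unchanged [d].

[d]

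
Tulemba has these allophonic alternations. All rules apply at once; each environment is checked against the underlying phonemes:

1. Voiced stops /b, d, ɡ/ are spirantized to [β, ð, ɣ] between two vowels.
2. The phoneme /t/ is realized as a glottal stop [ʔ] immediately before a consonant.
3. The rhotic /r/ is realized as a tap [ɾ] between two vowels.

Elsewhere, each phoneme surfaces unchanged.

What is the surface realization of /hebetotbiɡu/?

[heβetoʔbiɣu]

/h/ stays [h].
/e/ — not in any rule's target class → [e].
Rule 1 applies to /b/ (between /e/ and /e/: between two vowels) → [β].
/e/ (between /b/ and /t/) is unaffected → [e].
/t/ (between /e/ and /o/) is in the target of rule 2 but the environment (immediately before a consonant) is not met → [t].
/o/ stays [o].
/t/ meets the environment for rule 2 (immediately before a consonant) → [ʔ].
/b/ — between /t/ and /i/; rule 1 does not apply here → [b].
/i/ (between /b/ and /ɡ/) is unaffected → [i].
Rule 1 applies to /ɡ/ (between /i/ and /u/: between two vowels) → [ɣ].
/u/ stays [u].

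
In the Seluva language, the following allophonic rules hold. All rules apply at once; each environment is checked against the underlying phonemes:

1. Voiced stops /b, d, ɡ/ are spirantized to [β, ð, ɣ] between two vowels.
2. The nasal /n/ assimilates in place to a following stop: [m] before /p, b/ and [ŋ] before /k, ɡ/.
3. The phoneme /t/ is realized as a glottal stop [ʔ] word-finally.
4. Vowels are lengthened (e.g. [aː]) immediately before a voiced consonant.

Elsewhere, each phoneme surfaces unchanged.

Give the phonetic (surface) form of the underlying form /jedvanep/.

/e/ (between /j/ and /d/) occurs before a voiced consonant → [eː] by rule 4.
/d/ — between /e/ and /v/; rule 1 does not apply here → [d].
/a/ — between /v/ and /n/, before a voiced consonant — surfaces as [aː] (rule 4).
/n/ (between /a/ and /e/): rule 2 targets it, but not before a labial or velar stop → unchanged [n].
/e/ (between /n/ and /p/) is in the target of rule 4 but the environment (before a voiced consonant) is not met → [e].

[jeːdvaːnep]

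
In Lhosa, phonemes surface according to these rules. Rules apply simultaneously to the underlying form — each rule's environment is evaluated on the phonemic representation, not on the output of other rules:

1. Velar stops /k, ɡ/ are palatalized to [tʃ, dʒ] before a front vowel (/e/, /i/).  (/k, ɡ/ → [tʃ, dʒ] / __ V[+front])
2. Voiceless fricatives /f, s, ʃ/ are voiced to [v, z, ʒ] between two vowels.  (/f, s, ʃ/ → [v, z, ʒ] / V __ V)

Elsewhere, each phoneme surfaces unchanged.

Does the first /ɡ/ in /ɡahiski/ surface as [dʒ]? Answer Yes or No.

/ɡ/ — word-initial; rule 1 does not apply here → [ɡ].
The actual realization is [ɡ], not [dʒ].

No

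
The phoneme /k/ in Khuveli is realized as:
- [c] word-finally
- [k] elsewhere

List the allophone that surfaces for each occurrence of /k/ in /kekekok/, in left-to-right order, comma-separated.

[k], [k], [k], [c]

Occurrence 1 (position 1): no conditioning environment matches → elsewhere allophone [k].
Occurrence 2 (position 3): no conditioning environment matches → elsewhere allophone [k].
Occurrence 3 (position 5): no conditioning environment matches → elsewhere allophone [k].
Occurrence 4 (position 7): word-finally → [c].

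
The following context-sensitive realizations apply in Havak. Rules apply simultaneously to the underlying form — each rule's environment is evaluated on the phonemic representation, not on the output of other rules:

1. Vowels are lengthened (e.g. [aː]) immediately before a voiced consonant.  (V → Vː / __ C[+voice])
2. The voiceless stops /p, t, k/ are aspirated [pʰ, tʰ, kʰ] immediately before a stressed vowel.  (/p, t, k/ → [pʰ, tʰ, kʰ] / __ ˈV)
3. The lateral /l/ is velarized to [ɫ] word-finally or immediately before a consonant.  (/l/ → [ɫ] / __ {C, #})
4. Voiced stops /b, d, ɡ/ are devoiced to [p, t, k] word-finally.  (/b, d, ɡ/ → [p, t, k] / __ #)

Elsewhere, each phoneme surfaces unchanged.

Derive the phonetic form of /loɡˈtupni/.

[loːɡˈtʰupni]

/l/ — word-initial; rule 3 does not apply here → [l].
/o/ meets the environment for rule 1 (before a voiced consonant) → [oː].
/ɡ/ (between /o/ and /t/) fails the environment for rule 4, so it stays [ɡ].
/t/ meets the environment for rule 2 (immediately before a stressed vowel) → [tʰ].
/u/ (between /t/ and /p/): rule 1 targets it, but not before a voiced consonant → unchanged [u].
/p/ (between /u/ and /n/): rule 2 targets it, but not immediately before a stressed vowel → unchanged [p].
/n/ stays [n].
/i/ — word-final; rule 1 does not apply here → [i].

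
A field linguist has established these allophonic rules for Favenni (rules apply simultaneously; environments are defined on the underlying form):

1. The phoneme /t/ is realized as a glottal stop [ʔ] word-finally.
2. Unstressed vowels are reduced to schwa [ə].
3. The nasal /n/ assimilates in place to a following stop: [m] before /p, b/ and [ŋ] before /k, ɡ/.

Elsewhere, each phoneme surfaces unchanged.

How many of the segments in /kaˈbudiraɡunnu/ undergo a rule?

5

Segments that undergo a rule: /a/ → [ə] (rule 2); /i/ → [ə] (rule 2); /a/ → [ə] (rule 2); /u/ → [ə] (rule 2); /u/ → [ə] (rule 2).
All other segments surface unchanged.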